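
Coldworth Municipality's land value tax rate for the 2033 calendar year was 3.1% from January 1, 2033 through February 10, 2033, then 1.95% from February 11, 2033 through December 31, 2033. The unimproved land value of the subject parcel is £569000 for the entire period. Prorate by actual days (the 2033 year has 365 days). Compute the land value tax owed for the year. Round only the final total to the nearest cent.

£11830.52

January 1 – February 10, 2033: 41 days at 3.1% → £569000 × 3.1% × 41/365 = £1981.3671
February 11 – December 31, 2033: 324 days at 1.95% → £569000 × 1.95% × 324/365 = £9849.1562
Total = £11830.5233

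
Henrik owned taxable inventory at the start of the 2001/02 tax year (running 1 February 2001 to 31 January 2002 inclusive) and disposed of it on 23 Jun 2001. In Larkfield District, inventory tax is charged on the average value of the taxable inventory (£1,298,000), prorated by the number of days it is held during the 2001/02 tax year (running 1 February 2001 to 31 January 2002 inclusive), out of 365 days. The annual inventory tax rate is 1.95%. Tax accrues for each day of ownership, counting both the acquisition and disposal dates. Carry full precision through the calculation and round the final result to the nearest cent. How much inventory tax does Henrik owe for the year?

Days held (1 Feb – 23 Jun 2001): 143 out of 365
Tax = £1,298,000 × 1.95% × 143/365 = £9,916.3644

£9,916.36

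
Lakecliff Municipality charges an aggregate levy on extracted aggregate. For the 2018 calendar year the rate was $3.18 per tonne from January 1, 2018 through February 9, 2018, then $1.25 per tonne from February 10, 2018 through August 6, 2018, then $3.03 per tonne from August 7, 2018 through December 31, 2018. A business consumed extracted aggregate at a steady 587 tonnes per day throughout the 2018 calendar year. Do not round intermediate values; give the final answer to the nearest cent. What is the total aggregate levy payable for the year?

$466,729.57

January 1 – February 9, 2018: 40 days × 587 tonnes/day = 23,480 tonnes at $3.18/tonne → $74,666.40
February 10 – August 6, 2018: 178 days × 587 tonnes/day = 104,486 tonnes at $1.25/tonne → $130,607.50
August 7 – December 31, 2018: 147 days × 587 tonnes/day = 86,289 tonnes at $3.03/tonne → $261,455.67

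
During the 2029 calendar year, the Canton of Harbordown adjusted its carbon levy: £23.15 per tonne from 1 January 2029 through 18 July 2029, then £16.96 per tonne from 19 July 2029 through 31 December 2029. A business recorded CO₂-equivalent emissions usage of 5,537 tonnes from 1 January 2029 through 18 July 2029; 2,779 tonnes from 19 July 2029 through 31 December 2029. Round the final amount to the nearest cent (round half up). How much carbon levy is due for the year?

£175,313.39

1 January – 18 July 2029: 5,537 tonnes at £23.15/tonne → £128,181.55
19 July – 31 December 2029: 2,779 tonnes at £16.96/tonne → £47,131.84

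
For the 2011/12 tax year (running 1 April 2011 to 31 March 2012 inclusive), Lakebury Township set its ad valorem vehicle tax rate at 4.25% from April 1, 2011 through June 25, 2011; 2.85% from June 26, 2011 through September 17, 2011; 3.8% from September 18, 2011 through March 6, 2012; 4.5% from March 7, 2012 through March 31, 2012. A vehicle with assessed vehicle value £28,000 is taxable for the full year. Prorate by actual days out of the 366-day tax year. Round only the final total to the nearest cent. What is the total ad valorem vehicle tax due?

£1,045.95

April 1 – June 25, 2011: 86 days at 4.25% → £28,000 × 4.25% × 86/366 = £279.6175
June 26 – September 17, 2011: 84 days at 2.85% → £28,000 × 2.85% × 84/366 = £183.1475
September 18, 2011 – March 6, 2012: 171 days at 3.8% → £28,000 × 3.8% × 171/366 = £497.1148
March 7 – March 31, 2012: 25 days at 4.5% → £28,000 × 4.5% × 25/366 = £86.0656
Total = £1,045.9454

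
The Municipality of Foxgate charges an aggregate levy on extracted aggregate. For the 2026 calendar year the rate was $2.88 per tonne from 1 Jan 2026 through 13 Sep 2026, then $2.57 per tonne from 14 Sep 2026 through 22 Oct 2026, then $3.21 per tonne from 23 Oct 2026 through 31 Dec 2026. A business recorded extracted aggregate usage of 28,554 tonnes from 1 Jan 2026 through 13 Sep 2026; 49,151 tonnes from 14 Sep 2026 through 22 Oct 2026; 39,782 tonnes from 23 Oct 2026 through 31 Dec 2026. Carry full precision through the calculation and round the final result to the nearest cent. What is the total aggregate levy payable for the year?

$336,253.81

1 Jan – 13 Sep 2026: 28,554 tonnes at $2.88/tonne → $82,235.52
14 Sep – 22 Oct 2026: 49,151 tonnes at $2.57/tonne → $126,318.07
23 Oct – 31 Dec 2026: 39,782 tonnes at $3.21/tonne → $127,700.22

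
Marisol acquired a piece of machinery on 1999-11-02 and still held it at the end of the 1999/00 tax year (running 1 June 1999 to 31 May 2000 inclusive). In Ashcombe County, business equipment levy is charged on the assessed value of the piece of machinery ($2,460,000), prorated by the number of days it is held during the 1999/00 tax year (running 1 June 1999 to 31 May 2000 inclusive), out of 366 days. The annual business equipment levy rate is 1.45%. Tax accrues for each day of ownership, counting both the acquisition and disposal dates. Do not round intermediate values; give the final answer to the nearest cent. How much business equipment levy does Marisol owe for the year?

Days held (1999-11-02 to 2000-05-31): 212 out of 366
Tax = $2,460,000 × 1.45% × 212/366 = $20,661.3115

$20,661.31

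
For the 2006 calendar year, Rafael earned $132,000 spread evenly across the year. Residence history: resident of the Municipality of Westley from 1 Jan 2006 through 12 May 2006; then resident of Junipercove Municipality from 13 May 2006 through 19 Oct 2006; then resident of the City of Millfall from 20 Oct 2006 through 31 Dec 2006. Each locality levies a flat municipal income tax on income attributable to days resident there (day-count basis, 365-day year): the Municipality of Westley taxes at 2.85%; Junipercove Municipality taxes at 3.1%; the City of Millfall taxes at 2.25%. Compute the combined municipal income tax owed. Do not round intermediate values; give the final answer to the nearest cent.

The Municipality of Westley, 1 Jan – 12 May 2006: 132 days → $132,000 × 2.85% × 132/365 = $1,360.5041
Junipercove Municipality, 13 May – 19 Oct 2006: 160 days → $132,000 × 3.1% × 160/365 = $1,793.7534
The City of Millfall, 20 Oct – 31 Dec 2006: 73 days → $132,000 × 2.25% × 73/365 = $594.0000
Total = $3,748.2575

$3,748.26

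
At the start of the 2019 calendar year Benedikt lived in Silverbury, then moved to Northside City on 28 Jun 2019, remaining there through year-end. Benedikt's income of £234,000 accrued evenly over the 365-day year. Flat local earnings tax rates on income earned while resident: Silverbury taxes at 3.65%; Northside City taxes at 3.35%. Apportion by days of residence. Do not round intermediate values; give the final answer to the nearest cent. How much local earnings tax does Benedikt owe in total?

£8,181.35

Silverbury, 1 Jan – 27 Jun 2019: 178 days → £234,000 × 3.65% × 178/365 = £4,165.2000
Northside City, 28 Jun – 31 Dec 2019: 187 days → £234,000 × 3.35% × 187/365 = £4,016.1452
Total = £8,181.3452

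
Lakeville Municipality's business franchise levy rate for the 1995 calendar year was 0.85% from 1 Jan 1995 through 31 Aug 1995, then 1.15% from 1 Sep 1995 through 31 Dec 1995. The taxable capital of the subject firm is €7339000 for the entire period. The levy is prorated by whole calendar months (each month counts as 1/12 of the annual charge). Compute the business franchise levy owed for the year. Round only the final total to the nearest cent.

1 Jan – 31 Aug 1995: 8 months at 0.85% → €7339000 × 0.85% × 8/12 = €41587.6667
1 Sep – 31 Dec 1995: 4 months at 1.15% → €7339000 × 1.15% × 4/12 = €28132.8333
Total = €69720.5000

€69720.50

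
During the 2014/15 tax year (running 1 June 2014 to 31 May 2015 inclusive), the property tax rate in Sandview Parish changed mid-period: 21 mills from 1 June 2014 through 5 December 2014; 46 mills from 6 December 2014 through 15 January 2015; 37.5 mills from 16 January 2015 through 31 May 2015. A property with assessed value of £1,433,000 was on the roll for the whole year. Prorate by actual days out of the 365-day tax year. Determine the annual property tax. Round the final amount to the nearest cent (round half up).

£42,927.18

1 June – 5 December 2014: 188 days at 21 mills → £1,433,000 × 2.1% × 188/365 = £15,499.9562
6 December 2014 – 15 January 2015: 41 days at 46 mills → £1,433,000 × 4.6% × 41/365 = £7,404.4877
16 January – 31 May 2015: 136 days at 37.5 mills → £1,433,000 × 3.75% × 136/365 = £20,022.7397
Total = £42,927.1836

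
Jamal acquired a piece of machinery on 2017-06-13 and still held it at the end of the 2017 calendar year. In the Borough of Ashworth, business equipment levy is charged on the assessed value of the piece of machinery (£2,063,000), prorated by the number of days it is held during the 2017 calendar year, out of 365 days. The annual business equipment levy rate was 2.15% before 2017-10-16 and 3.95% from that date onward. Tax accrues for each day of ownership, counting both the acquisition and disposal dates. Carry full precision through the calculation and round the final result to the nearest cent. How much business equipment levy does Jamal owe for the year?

£32,380.62

2017-06-13 to 2017-10-15: 125 days at 2.15% → £2,063,000 × 2.15% × 125/365 = £15,189.8973
2017-10-16 to 2017-12-31: 77 days at 3.95% → £2,063,000 × 3.95% × 77/365 = £17,190.7247
Total = £32,380.6219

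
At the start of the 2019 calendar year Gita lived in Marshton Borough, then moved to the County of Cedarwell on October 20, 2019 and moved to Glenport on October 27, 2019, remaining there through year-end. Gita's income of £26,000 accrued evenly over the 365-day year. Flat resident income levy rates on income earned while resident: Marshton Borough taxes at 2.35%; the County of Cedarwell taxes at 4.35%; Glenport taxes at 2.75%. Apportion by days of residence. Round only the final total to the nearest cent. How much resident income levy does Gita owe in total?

£639.78

Marshton Borough, January 1 – October 19, 2019: 292 days → £26,000 × 2.35% × 292/365 = £488.8000
The County of Cedarwell, October 20 – October 26, 2019: 7 days → £26,000 × 4.35% × 7/365 = £21.6904
Glenport, October 27 – December 31, 2019: 66 days → £26,000 × 2.75% × 66/365 = £129.2877
Total = £639.7781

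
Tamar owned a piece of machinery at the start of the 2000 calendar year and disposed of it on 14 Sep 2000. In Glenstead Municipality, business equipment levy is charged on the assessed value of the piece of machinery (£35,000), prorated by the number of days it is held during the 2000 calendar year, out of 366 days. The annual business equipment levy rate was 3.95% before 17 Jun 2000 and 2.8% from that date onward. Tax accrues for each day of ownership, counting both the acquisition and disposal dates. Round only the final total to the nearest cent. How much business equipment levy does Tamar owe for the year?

1 Jan – 16 Jun 2000: 168 days at 3.95% → £35,000 × 3.95% × 168/366 = £634.5902
17 Jun – 14 Sep 2000: 90 days at 2.8% → £35,000 × 2.8% × 90/366 = £240.9836
Total = £875.5738

£875.57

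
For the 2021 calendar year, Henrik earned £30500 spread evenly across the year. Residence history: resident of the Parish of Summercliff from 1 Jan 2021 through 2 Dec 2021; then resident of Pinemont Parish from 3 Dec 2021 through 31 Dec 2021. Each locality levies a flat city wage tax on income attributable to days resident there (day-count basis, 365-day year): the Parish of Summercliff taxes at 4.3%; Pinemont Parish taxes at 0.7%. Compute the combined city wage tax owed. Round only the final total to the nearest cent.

The Parish of Summercliff, 1 Jan – 2 Dec 2021: 336 days → £30500 × 4.3% × 336/365 = £1207.2986
Pinemont Parish, 3 Dec – 31 Dec 2021: 29 days → £30500 × 0.7% × 29/365 = £16.9630
Total = £1224.2616

£1224.26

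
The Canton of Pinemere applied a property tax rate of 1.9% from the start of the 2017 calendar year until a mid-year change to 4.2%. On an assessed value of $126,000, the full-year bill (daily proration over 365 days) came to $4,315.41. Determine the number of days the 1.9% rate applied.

Let d = days at the first rate; then 365 − d days at the second rate.
$126,000 × [1.9%·d + 4.2%·(365−d)] / 365 = $4,315.41
Solving gives d = 123, so the new rate took effect on 4 May 2017.

123 days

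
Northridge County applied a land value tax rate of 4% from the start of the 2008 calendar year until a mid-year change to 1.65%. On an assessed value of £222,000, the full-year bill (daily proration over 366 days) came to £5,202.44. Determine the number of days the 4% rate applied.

Let d = days at the first rate; then 366 − d days at the second rate.
£222,000 × [4%·d + 1.65%·(366−d)] / 366 = £5,202.44
Solving gives d = 108, so the new rate took effect on 18 April 2008.

108 days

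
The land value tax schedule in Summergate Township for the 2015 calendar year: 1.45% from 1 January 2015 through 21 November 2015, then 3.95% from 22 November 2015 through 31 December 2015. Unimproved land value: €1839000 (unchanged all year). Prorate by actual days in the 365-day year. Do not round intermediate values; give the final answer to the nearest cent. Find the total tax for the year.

€31703.86

1 January – 21 November 2015: 325 days at 1.45% → €1839000 × 1.45% × 325/365 = €23743.2534
22 November – 31 December 2015: 40 days at 3.95% → €1839000 × 3.95% × 40/365 = €7960.6027
Total = €31703.8562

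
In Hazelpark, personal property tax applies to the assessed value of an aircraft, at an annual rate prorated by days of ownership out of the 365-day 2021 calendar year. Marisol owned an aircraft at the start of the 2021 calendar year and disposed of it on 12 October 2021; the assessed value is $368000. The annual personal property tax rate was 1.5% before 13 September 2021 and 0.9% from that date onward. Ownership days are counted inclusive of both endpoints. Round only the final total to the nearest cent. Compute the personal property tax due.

1 January – 12 September 2021: 255 days at 1.5% → $368000 × 1.5% × 255/365 = $3856.4384
13 September – 12 October 2021: 30 days at 0.9% → $368000 × 0.9% × 30/365 = $272.2192
Total = $4128.6575

$4128.66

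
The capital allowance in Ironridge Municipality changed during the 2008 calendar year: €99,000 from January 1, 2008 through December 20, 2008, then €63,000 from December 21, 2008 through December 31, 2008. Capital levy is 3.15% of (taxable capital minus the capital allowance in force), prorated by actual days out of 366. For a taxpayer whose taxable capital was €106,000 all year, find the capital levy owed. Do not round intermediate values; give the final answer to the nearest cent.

€254.58

January 1 – December 20, 2008: 355 days, exemption €99,000 → (€106,000 − €99,000) × 3.15% × 355/366 = €213.8730
December 21 – December 31, 2008: 11 days, exemption €63,000 → (€106,000 − €63,000) × 3.15% × 11/366 = €40.7090
Total = €254.5820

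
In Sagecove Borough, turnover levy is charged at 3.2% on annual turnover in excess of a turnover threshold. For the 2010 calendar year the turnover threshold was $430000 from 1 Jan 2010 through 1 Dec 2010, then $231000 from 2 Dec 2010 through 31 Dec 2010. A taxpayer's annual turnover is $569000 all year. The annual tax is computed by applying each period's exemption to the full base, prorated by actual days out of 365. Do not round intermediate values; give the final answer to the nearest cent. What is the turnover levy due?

1 Jan – 1 Dec 2010: 335 days, exemption $430000 → ($569000 − $430000) × 3.2% × 335/365 = $4082.4110
2 Dec – 31 Dec 2010: 30 days, exemption $231000 → ($569000 − $231000) × 3.2% × 30/365 = $888.9863
Total = $4971.3973

$4971.40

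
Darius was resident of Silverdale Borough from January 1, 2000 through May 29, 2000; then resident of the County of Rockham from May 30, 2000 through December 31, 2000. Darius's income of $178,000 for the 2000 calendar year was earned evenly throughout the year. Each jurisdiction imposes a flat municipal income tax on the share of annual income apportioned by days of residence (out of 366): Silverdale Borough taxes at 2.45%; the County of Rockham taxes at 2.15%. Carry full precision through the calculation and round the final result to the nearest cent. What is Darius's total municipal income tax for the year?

Silverdale Borough, January 1 – May 29, 2000: 150 days → $178,000 × 2.45% × 150/366 = $1,787.2951
The County of Rockham, May 30 – December 31, 2000: 216 days → $178,000 × 2.15% × 216/366 = $2,258.5574
Total = $4,045.8525

$4,045.85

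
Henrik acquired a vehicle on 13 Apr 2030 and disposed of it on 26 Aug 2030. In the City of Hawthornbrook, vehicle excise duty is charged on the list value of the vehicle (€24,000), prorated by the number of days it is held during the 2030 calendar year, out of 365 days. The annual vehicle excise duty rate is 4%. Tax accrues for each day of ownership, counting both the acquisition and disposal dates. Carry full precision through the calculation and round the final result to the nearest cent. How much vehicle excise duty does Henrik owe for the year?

Days held (13 Apr – 26 Aug 2030): 136 out of 365
Tax = €24,000 × 4% × 136/365 = €357.6986

€357.70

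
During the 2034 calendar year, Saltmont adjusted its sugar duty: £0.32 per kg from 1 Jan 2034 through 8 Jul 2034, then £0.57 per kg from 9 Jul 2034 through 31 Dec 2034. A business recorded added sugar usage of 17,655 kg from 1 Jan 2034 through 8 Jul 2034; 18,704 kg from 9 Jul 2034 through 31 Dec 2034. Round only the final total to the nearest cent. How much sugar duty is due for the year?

1 Jan – 8 Jul 2034: 17,655 kg at £0.32/kg → £5,649.60
9 Jul – 31 Dec 2034: 18,704 kg at £0.57/kg → £10,661.28

£16,310.88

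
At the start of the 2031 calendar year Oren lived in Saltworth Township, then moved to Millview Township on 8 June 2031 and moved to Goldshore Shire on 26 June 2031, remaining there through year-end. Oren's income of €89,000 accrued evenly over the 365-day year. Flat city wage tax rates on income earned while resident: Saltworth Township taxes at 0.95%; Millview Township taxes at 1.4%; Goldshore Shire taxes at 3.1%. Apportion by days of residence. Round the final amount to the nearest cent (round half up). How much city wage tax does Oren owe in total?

€1,856.08

Saltworth Township, 1 January – 7 June 2031: 158 days → €89,000 × 0.95% × 158/365 = €365.9973
Millview Township, 8 June – 25 June 2031: 18 days → €89,000 × 1.4% × 18/365 = €61.4466
Goldshore Shire, 26 June – 31 December 2031: 189 days → €89,000 × 3.1% × 189/365 = €1,428.6329
Total = €1,856.0767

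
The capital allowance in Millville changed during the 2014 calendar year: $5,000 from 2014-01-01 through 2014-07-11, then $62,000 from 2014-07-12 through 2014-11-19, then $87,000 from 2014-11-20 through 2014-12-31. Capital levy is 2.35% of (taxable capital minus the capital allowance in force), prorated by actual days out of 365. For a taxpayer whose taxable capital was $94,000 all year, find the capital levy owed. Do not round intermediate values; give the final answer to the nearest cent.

2014-01-01 to 2014-07-11: 192 days, exemption $5,000 → ($94,000 − $5,000) × 2.35% × 192/365 = $1,100.1863
2014-07-12 to 2014-11-19: 131 days, exemption $62,000 → ($94,000 − $62,000) × 2.35% × 131/365 = $269.8959
2014-11-20 to 2014-12-31: 42 days, exemption $87,000 → ($94,000 − $87,000) × 2.35% × 42/365 = $18.9288
Total = $1,389.0110

$1,389.01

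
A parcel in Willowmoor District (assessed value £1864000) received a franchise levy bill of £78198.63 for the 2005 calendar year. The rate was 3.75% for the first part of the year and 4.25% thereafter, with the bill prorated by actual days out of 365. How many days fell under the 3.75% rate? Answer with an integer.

40 days

Let d = days at the first rate; then 365 − d days at the second rate.
£1864000 × [3.75%·d + 4.25%·(365−d)] / 365 = £78198.63
Solving gives d = 40, so the new rate took effect on February 10, 2005.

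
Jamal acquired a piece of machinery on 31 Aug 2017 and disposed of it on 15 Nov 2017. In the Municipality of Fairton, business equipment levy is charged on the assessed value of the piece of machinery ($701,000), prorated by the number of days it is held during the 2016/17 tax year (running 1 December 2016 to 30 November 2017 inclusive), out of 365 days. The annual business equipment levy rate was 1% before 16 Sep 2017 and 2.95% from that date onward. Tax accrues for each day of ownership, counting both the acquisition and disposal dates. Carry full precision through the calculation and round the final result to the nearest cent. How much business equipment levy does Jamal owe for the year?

31 Aug – 15 Sep 2017: 16 days at 1% → $701,000 × 1% × 16/365 = $307.2877
16 Sep – 15 Nov 2017: 61 days at 2.95% → $701,000 × 2.95% × 61/365 = $3,456.0260
Total = $3,763.3137

$3,763.31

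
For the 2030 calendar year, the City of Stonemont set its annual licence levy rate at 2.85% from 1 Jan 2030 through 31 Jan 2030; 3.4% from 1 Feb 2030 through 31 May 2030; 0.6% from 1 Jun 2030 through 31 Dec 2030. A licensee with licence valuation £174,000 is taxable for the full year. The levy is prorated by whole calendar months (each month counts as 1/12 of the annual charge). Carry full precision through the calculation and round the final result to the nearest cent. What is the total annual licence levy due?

1 Jan – 31 Jan 2030: 1 month at 2.85% → £174,000 × 2.85% × 1/12 = £413.2500
1 Feb – 31 May 2030: 4 months at 3.4% → £174,000 × 3.4% × 4/12 = £1,972.0000
1 Jun – 31 Dec 2030: 7 months at 0.6% → £174,000 × 0.6% × 7/12 = £609.0000
Total = £2,994.2500

£2,994.25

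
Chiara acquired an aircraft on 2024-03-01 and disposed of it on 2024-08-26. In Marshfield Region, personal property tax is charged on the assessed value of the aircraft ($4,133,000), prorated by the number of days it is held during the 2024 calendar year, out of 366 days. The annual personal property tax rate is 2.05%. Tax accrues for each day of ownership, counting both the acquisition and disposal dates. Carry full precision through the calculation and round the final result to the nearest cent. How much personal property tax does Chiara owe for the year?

Days held (2024-03-01 to 2024-08-26): 179 out of 366
Tax = $4,133,000 × 2.05% × 179/366 = $41,437.2773

$41,437.28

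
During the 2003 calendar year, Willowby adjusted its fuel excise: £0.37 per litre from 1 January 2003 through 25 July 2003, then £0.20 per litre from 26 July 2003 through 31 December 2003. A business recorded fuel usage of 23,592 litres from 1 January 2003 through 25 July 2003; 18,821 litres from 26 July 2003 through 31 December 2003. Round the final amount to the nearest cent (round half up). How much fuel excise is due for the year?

£12,493.24

1 January – 25 July 2003: 23,592 litres at £0.37/litre → £8,729.04
26 July – 31 December 2003: 18,821 litres at £0.20/litre → £3,764.20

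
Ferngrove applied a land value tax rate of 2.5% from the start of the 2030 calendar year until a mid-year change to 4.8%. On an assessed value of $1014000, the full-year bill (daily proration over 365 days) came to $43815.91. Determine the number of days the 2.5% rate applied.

76 days

Let d = days at the first rate; then 365 − d days at the second rate.
$1014000 × [2.5%·d + 4.8%·(365−d)] / 365 = $43815.91
Solving gives d = 76, so the new rate took effect on 18 March 2030.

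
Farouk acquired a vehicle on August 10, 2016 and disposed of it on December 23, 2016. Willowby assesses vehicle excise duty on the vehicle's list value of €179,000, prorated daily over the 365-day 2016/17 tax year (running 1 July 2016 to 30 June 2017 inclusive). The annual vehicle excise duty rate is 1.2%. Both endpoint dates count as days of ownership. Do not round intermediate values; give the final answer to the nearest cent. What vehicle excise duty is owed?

€800.35

Days held (August 10 – December 23, 2016): 136 out of 365
Tax = €179,000 × 1.2% × 136/365 = €800.3507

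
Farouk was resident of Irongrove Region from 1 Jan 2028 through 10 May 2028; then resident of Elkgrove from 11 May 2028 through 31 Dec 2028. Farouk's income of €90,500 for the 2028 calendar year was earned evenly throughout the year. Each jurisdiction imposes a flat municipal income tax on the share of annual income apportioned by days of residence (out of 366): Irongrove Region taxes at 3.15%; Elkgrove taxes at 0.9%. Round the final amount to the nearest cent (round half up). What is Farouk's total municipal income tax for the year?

€1,543.32

Irongrove Region, 1 Jan – 10 May 2028: 131 days → €90,500 × 3.15% × 131/366 = €1,020.3504
Elkgrove, 11 May – 31 Dec 2028: 235 days → €90,500 × 0.9% × 235/366 = €522.9713
Total = €1,543.3217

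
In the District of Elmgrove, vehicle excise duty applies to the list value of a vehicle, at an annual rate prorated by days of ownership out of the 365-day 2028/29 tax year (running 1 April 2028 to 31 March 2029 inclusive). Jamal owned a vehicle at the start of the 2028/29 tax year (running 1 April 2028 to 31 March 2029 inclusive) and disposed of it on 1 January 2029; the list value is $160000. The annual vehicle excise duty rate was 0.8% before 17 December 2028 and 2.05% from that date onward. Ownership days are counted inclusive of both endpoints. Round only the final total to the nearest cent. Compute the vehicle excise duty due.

1 April – 16 December 2028: 260 days at 0.8% → $160000 × 0.8% × 260/365 = $911.7808
17 December 2028 – 1 January 2029: 16 days at 2.05% → $160000 × 2.05% × 16/365 = $143.7808
Total = $1055.5616

$1055.56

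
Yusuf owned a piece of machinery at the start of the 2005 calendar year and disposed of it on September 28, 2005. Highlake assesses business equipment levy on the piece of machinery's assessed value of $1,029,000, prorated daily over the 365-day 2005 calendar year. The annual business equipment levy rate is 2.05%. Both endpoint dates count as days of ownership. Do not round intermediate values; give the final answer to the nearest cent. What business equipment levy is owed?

Days held (January 1 – September 28, 2005): 271 out of 365
Tax = $1,029,000 × 2.05% × 271/365 = $15,661.9438

$15,661.94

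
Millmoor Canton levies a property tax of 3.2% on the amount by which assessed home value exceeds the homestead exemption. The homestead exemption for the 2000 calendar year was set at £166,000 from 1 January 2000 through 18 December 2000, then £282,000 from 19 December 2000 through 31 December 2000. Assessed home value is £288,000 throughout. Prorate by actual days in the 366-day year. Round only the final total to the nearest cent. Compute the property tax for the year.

1 January – 18 December 2000: 353 days, exemption £166,000 → (£288,000 − £166,000) × 3.2% × 353/366 = £3,765.3333
19 December – 31 December 2000: 13 days, exemption £282,000 → (£288,000 − £282,000) × 3.2% × 13/366 = £6.8197
Total = £3,772.1530

£3,772.15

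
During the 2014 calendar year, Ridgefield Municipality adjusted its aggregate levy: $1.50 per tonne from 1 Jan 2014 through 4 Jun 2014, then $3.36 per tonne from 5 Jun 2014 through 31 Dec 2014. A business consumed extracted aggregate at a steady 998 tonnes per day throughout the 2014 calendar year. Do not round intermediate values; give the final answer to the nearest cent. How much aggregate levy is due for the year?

$936,223.80

1 Jan – 4 Jun 2014: 155 days × 998 tonnes/day = 154,690 tonnes at $1.50/tonne → $232,035.00
5 Jun – 31 Dec 2014: 210 days × 998 tonnes/day = 209,580 tonnes at $3.36/tonne → $704,188.80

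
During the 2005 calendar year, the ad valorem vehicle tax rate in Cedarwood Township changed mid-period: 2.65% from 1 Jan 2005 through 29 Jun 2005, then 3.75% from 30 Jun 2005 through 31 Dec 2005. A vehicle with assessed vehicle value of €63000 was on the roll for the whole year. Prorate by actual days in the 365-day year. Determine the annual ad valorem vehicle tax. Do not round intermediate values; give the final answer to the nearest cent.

€2020.75

1 Jan – 29 Jun 2005: 180 days at 2.65% → €63000 × 2.65% × 180/365 = €823.3151
30 Jun – 31 Dec 2005: 185 days at 3.75% → €63000 × 3.75% × 185/365 = €1197.4315
Total = €2020.7466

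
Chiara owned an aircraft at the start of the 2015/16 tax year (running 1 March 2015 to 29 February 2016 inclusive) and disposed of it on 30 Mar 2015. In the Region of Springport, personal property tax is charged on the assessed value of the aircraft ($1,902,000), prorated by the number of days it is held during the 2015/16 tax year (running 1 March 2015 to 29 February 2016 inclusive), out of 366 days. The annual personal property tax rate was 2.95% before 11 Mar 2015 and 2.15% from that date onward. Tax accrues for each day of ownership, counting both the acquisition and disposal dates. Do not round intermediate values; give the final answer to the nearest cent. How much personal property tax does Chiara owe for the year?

1 Mar – 10 Mar 2015: 10 days at 2.95% → $1,902,000 × 2.95% × 10/366 = $1,533.0328
11 Mar – 30 Mar 2015: 20 days at 2.15% → $1,902,000 × 2.15% × 20/366 = $2,234.5902
Total = $3,767.6230

$3,767.62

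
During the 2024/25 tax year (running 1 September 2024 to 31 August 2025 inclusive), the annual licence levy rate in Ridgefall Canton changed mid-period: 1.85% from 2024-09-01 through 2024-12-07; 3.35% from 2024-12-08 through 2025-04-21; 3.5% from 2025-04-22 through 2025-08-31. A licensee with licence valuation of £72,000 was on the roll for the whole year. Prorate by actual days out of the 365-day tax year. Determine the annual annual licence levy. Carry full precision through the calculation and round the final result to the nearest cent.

£2,161.08

2024-09-01 to 2024-12-07: 98 days at 1.85% → £72,000 × 1.85% × 98/365 = £357.6329
2024-12-08 to 2025-04-21: 135 days at 3.35% → £72,000 × 3.35% × 135/365 = £892.1096
2025-04-22 to 2025-08-31: 132 days at 3.5% → £72,000 × 3.5% × 132/365 = £911.3425
Total = £2,161.0849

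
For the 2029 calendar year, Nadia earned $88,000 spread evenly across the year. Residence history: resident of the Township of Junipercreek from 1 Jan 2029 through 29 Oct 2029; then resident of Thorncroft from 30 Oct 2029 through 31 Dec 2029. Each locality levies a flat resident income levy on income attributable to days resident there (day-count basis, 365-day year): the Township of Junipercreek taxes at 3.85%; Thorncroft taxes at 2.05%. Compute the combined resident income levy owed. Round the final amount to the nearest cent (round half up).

The Township of Junipercreek, 1 Jan – 29 Oct 2029: 302 days → $88,000 × 3.85% × 302/365 = $2,803.2219
Thorncroft, 30 Oct – 31 Dec 2029: 63 days → $88,000 × 2.05% × 63/365 = $311.3753
Total = $3,114.5973

$3,114.60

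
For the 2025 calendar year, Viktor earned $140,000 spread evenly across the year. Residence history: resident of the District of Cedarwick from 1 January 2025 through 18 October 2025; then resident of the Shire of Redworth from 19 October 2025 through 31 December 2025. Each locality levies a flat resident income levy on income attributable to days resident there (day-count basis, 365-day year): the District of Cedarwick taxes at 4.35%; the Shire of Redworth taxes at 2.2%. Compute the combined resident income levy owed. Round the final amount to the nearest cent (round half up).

The District of Cedarwick, 1 January – 18 October 2025: 291 days → $140,000 × 4.35% × 291/365 = $4,855.3151
The Shire of Redworth, 19 October – 31 December 2025: 74 days → $140,000 × 2.2% × 74/365 = $624.4384
Total = $5,479.7534

$5,479.75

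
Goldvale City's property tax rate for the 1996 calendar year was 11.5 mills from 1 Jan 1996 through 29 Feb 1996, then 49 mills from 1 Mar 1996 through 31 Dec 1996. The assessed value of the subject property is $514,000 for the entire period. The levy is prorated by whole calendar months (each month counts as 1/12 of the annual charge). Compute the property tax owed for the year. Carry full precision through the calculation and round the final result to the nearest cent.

$21,973.50

1 Jan – 29 Feb 1996: 2 months at 11.5 mills → $514,000 × 1.15% × 2/12 = $985.1667
1 Mar – 31 Dec 1996: 10 months at 49 mills → $514,000 × 4.9% × 10/12 = $20,988.3333
Total = $21,973.5000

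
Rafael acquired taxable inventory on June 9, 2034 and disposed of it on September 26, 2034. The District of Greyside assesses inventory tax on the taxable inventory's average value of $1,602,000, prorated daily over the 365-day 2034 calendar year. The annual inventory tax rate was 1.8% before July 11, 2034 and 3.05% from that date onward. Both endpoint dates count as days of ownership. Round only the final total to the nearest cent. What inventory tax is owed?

$12,969.62

June 9 – July 10, 2034: 32 days at 1.8% → $1,602,000 × 1.8% × 32/365 = $2,528.0877
July 11 – September 26, 2034: 78 days at 3.05% → $1,602,000 × 3.05% × 78/365 = $10,441.5288
Total = $12,969.6164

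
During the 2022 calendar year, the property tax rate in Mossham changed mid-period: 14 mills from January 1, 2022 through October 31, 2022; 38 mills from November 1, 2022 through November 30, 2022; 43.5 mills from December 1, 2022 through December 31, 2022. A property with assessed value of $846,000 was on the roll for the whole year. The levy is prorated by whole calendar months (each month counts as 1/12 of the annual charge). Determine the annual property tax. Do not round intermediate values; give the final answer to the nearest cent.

January 1 – October 31, 2022: 10 months at 14 mills → $846,000 × 1.4% × 10/12 = $9,870.0000
November 1 – November 30, 2022: 1 month at 38 mills → $846,000 × 3.8% × 1/12 = $2,679.0000
December 1 – December 31, 2022: 1 month at 43.5 mills → $846,000 × 4.35% × 1/12 = $3,066.7500
Total = $15,615.7500

$15,615.75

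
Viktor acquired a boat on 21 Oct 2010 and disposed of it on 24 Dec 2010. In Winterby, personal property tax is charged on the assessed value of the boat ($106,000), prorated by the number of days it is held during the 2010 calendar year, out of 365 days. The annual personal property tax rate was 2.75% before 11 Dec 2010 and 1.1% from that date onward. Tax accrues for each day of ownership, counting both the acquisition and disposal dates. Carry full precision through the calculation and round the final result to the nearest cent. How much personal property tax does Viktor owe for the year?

21 Oct – 10 Dec 2010: 51 days at 2.75% → $106,000 × 2.75% × 51/365 = $407.3014
11 Dec – 24 Dec 2010: 14 days at 1.1% → $106,000 × 1.1% × 14/365 = $44.7233
Total = $452.0247

$452.02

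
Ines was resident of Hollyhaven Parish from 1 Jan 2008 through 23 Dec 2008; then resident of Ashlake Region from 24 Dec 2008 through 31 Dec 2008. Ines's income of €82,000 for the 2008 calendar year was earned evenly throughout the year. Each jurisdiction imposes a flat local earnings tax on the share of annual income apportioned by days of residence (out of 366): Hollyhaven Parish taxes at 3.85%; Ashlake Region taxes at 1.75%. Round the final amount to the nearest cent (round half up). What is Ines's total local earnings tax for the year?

€3,119.36

Hollyhaven Parish, 1 Jan – 23 Dec 2008: 358 days → €82,000 × 3.85% × 358/366 = €3,087.9945
Ashlake Region, 24 Dec – 31 Dec 2008: 8 days → €82,000 × 1.75% × 8/366 = €31.3661
Total = €3,119.3607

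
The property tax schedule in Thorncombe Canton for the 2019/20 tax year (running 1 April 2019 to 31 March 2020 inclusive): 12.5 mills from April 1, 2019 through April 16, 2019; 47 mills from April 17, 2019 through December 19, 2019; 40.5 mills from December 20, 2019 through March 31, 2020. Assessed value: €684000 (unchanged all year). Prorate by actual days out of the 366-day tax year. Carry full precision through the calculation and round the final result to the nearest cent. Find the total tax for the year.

April 1 – April 16, 2019: 16 days at 12.5 mills → €684000 × 1.25% × 16/366 = €373.7705
April 17 – December 19, 2019: 247 days at 47 mills → €684000 × 4.7% × 247/366 = €21695.5082
December 20, 2019 – March 31, 2020: 103 days at 40.5 mills → €684000 × 4.05% × 103/366 = €7795.9180
Total = €29865.1967

€29865.20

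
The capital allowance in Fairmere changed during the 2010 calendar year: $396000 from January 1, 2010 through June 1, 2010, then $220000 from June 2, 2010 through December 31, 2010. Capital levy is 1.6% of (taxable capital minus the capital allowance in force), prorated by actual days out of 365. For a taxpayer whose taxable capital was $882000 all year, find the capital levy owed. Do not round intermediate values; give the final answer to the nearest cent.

January 1 – June 1, 2010: 152 days, exemption $396000 → ($882000 − $396000) × 1.6% × 152/365 = $3238.2247
June 2 – December 31, 2010: 213 days, exemption $220000 → ($882000 − $220000) × 1.6% × 213/365 = $6181.0849
Total = $9419.3096

$9419.31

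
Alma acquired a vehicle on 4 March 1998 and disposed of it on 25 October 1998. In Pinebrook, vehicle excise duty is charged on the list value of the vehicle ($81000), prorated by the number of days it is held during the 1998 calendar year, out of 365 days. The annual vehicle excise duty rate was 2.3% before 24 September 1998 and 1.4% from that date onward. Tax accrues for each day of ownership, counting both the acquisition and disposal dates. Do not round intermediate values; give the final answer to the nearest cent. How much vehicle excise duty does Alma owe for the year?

$1140.66

4 March – 23 September 1998: 204 days at 2.3% → $81000 × 2.3% × 204/365 = $1041.2384
24 September – 25 October 1998: 32 days at 1.4% → $81000 × 1.4% × 32/365 = $99.4192
Total = $1140.6575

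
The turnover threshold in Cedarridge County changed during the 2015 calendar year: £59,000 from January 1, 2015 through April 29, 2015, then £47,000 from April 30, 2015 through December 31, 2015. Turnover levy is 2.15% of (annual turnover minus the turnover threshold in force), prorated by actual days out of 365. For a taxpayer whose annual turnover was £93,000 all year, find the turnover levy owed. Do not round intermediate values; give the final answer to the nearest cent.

£904.88

January 1 – April 29, 2015: 119 days, exemption £59,000 → (£93,000 − £59,000) × 2.15% × 119/365 = £238.3260
April 30 – December 31, 2015: 246 days, exemption £47,000 → (£93,000 − £47,000) × 2.15% × 246/365 = £666.5589
Total = £904.8849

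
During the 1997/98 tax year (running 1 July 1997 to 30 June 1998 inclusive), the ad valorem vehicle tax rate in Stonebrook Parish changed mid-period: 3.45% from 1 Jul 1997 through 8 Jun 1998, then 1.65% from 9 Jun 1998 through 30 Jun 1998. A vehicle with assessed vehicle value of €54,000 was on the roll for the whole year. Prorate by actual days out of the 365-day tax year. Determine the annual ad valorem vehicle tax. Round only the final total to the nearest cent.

€1,804.41

1 Jul 1997 – 8 Jun 1998: 343 days at 3.45% → €54,000 × 3.45% × 343/365 = €1,750.7096
9 Jun – 30 Jun 1998: 22 days at 1.65% → €54,000 × 1.65% × 22/365 = €53.7041
Total = €1,804.4137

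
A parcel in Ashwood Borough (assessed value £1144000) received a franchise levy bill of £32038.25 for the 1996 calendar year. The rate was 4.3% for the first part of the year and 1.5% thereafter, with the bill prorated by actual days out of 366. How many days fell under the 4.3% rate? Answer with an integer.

Let d = days at the first rate; then 366 − d days at the second rate.
£1144000 × [4.3%·d + 1.5%·(366−d)] / 366 = £32038.25
Solving gives d = 170, so the new rate took effect on June 19, 1996.

170 days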